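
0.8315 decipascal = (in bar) 8.315e-07. Check: 1 decipascal = 0.1 Pa, so 0.8315 decipascal = 0.8315 * 0.1 = 0.08315 Pa. 1 bar = 100000 Pa, so 0.08315 Pa = 0.08315 / 100000 = 8.315e-07 bar.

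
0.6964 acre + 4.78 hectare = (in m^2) 1 acre = 4046.8564 m^2, so 0.6964 acre = 0.6964 * 4046.8564 = 2818.2308 m^2. 1 hectare = 10000 m^2, so 4.78 hectare = 4.78 * 10000 = 47800 m^2. Sum: 2818.2308 + 47800 = 50618.231 m^2. Result: 50618.231 m^2 ≈ 5.062e+04 m^2 (4 s.f.). Final answer: 5.062e+04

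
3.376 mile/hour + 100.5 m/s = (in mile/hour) 228.2. Check: 1 mile/hour = 0.44704 m/s, so 3.376 mile/hour = 3.376 * 0.44704 = 1.509207 m/s. 100.5 m/s is already in m/s. Sum: 1.509207 + 100.5 = 102.00921 m/s. 1 mile/hour = 0.44704 m/s, so 102.00921 m/s = 102.00921 / 0.44704 = 228.1881 mile/hour ≈ 228.2 mile/hour (4 s.f.).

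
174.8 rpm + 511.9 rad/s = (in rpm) 1 rpm = 0.10471976 rad/s, so 174.8 rpm = 174.8 * 0.10471976 = 18.305013 rad/s. 511.9 rad/s is already in rad/s. Sum: 18.305013 + 511.9 = 530.20501 rad/s. 1 rpm = 0.10471976 rad/s, so 530.20501 rad/s = 530.20501 / 0.10471976 = 5063.0849 rpm ≈ 5063 rpm (4 s.f.). Final answer: 5063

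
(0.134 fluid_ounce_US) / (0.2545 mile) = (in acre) 2.391e-12. Check: 1 fluid_ounce_US = 2.957353e-05 m^3, so 0.134 fluid_ounce_US = 0.134 * 2.957353e-05 = 3.962853e-06 m^3. 1 mile = 1609.344 m, so 0.2545 mile = 0.2545 * 1609.344 = 409.57805 m. Combine: 3.962853e-06 m^3 / 409.57805 m = 9.6754525e-09 m^2. 1 acre = 4046.8564 m^2, so 9.6754525e-09 m^2 = 9.6754525e-09 / 4046.8564 = 2.3908564e-12 acre ≈ 2.391e-12 acre (4 s.f.).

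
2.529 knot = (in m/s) 1.301. Check: 1 knot = 0.51444444 m/s, so 2.529 knot = 2.529 * 0.51444444 = 1.30103 m/s. Result: 1.30103 m/s ≈ 1.301 m/s (4 s.f.).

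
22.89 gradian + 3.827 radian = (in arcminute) 1 gradian = 0.015707963 rad, so 22.89 gradian = 22.89 * 0.015707963 = 0.35955528 rad. 3.827 radian = 3.827 rad. Sum: 0.35955528 + 3.827 = 4.1865553 rad. 1 arcminute = 0.00029088821 rad, so 4.1865553 rad = 4.1865553 / 0.00029088821 = 14392.317 arcminute ≈ 1.439e+04 arcminute (4 s.f.). Final answer: 1.439e+04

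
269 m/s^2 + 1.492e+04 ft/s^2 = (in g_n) 269 m/s^2 is already in m/s^2. 1 ft/s^2 = 0.3048 m/s^2, so 1.492e+04 ft/s^2 = 1.492e+04 * 0.3048 = 4547.616 m/s^2. Sum: 269 + 4547.616 = 4816.616 m/s^2. 1 g_n = 9.80665 m/s^2, so 4816.616 m/s^2 = 4816.616 / 9.80665 = 491.15814 g_n ≈ 491.2 g_n (4 s.f.). Final answer: 491.2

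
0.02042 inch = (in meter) 0.0005187. Check: 1 inch = 0.0254 m, so 0.02042 inch = 0.02042 * 0.0254 = 0.000518668 m. 0.000518668 m = 0.000518668 meter ≈ 0.0005187 meter (4 s.f.).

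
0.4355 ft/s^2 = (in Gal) 1 ft/s^2 = 0.3048 m/s^2, so 0.4355 ft/s^2 = 0.4355 * 0.3048 = 0.1327404 m/s^2. 1 Gal = 0.01 m/s^2, so 0.1327404 m/s^2 = 0.1327404 / 0.01 = 13.27404 Gal ≈ 13.27 Gal (4 s.f.). Final answer: 13.27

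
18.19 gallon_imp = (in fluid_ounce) 1 gallon_imp = 0.00454609 m^3, so 18.19 gallon_imp = 18.19 * 0.00454609 = 0.082693377 m^3. 1 fluid_ounce = 2.957353e-05 m^3, so 0.082693377 m^3 = 0.082693377 / 2.957353e-05 = 2796.1957 fluid_ounce ≈ 2796 fluid_ounce (4 s.f.). Final answer: 2796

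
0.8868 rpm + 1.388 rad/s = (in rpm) 1 rpm = 0.10471976 rad/s, so 0.8868 rpm = 0.8868 * 0.10471976 = 0.092865479 rad/s. 1.388 rad/s is already in rad/s. Sum: 0.092865479 + 1.388 = 1.4808655 rad/s. 1 rpm = 0.10471976 rad/s, so 1.4808655 rad/s = 1.4808655 / 0.10471976 = 14.141224 rpm ≈ 14.14 rpm (4 s.f.). Final answer: 14.14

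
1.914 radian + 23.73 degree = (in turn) 0.3705. Check: 1.914 radian = 1.914 rad. 1 degree = 0.017453293 rad, so 23.73 degree = 23.73 * 0.017453293 = 0.41416663 rad. Sum: 1.914 + 0.41416663 = 2.3281666 rad. 1 turn = 6.2831853 rad, so 2.3281666 rad = 2.3281666 / 6.2831853 = 0.37053923 turn ≈ 0.3705 turn (4 s.f.).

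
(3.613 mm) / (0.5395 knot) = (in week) 2.152e-08. Check: 1 mm = 0.001 m, so 3.613 mm = 3.613 * 0.001 = 0.003613 m. 1 knot = 0.51444444 m/s, so 0.5395 knot = 0.5395 * 0.51444444 = 0.27754278 m/s. Combine: 0.003613 m / 0.27754278 m/s = 0.013017813 s. 1 week = 604800 s, so 0.013017813 s = 0.013017813 / 604800 = 2.1524162e-08 week ≈ 2.152e-08 week (4 s.f.).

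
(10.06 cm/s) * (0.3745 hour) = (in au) 9.066e-10. Check: 1 cm/s = 0.01 m/s, so 10.06 cm/s = 10.06 * 0.01 = 0.1006 m/s. 1 hour = 3600 s, so 0.3745 hour = 0.3745 * 3600 = 1348.2 s. Combine: 0.1006 m/s * 1348.2 s = 135.62892 m. 1 au = 1.4959787e+11 m, so 135.62892 m = 135.62892 / 1.4959787e+11 = 9.0662333e-10 au ≈ 9.066e-10 au (4 s.f.).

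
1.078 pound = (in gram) 489. Check: 1 pound = 0.45359237 kg, so 1.078 pound = 1.078 * 0.45359237 = 0.48897257 kg. 1 gram = 0.001 kg, so 0.48897257 kg = 0.48897257 / 0.001 = 488.97257 gram ≈ 489 gram (4 s.f.).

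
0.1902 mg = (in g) 0.0001902. Check: 1 mg = 1e-06 kg, so 0.1902 mg = 0.1902 * 1e-06 = 1.902e-07 kg. 1 g = 0.001 kg, so 1.902e-07 kg = 1.902e-07 / 0.001 = 0.0001902 g.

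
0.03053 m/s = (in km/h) 1 km/h = 0.27777778 m/s, so 0.03053 m/s = 0.03053 / 0.27777778 = 0.109908 km/h ≈ 0.1099 km/h (4 s.f.). Final answer: 0.1099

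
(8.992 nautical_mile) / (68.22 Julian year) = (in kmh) 1 nautical_mile = 1852 m, so 8.992 nautical_mile = 8.992 * 1852 = 16653.184 m. 1 Julian year = 31557600 s, so 68.22 Julian year = 68.22 * 31557600 = 2.1528595e+09 s. Combine: 16653.184 m / 2.1528595e+09 s = 7.735379e-06 m/s. 1 kmh = 0.27777778 m/s, so 7.735379e-06 m/s = 7.735379e-06 / 0.27777778 = 2.7847364e-05 kmh ≈ 2.785e-05 kmh (4 s.f.). Final answer: 2.785e-05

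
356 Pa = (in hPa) 3.56. Check: 1 hPa = 100 Pa, so 356 Pa = 356 / 100 = 3.56 hPa.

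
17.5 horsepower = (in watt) 1 horsepower = 745.69987 W, so 17.5 horsepower = 17.5 * 745.69987 = 13049.748 W. 13049.748 W = 13049.748 watt ≈ 1.305e+04 watt (4 s.f.). Final answer: 1.305e+04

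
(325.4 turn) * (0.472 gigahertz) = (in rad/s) 9.65e+11. Check: 1 turn = 6.2831853 rad, so 325.4 turn = 325.4 * 6.2831853 = 2044.5485 rad. 1 gigahertz = 1e+09 Hz, so 0.472 gigahertz = 0.472 * 1e+09 = 4.72e+08 Hz. Combine: 2044.5485 rad * 4.72e+08 Hz = 9.6502689e+11 rad/s. Result: 9.6502689e+11 rad/s ≈ 9.65e+11 rad/s (4 s.f.).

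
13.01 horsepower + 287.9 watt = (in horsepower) 1 horsepower = 745.69987 W, so 13.01 horsepower = 13.01 * 745.69987 = 9701.5553 W. 287.9 watt = 287.9 W. Sum: 9701.5553 + 287.9 = 9989.4553 W. 1 horsepower = 745.69987 W, so 9989.4553 W = 9989.4553 / 745.69987 = 13.39608 horsepower ≈ 13.4 horsepower (4 s.f.). Final answer: 13.4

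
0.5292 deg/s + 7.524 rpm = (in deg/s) 45.67. Check: 1 deg/s = 0.017453293 rad/s, so 0.5292 deg/s = 0.5292 * 0.017453293 = 0.0092362824 rad/s. 1 rpm = 0.10471976 rad/s, so 7.524 rpm = 7.524 * 0.10471976 = 0.78791144 rad/s. Sum: 0.0092362824 + 0.78791144 = 0.79714772 rad/s. 1 deg/s = 0.017453293 rad/s, so 0.79714772 rad/s = 0.79714772 / 0.017453293 = 45.6732 deg/s ≈ 45.67 deg/s (4 s.f.).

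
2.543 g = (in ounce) 0.0897. Check: 1 g = 0.001 kg, so 2.543 g = 2.543 * 0.001 = 0.002543 kg. 1 ounce = 0.028349523 kg, so 0.002543 kg = 0.002543 / 0.028349523 = 0.089701685 ounce ≈ 0.0897 ounce (4 s.f.).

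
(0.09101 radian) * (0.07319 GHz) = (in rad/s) 6.661e+06. Check: 0.09101 radian = 0.09101 rad. 1 GHz = 1e+09 Hz, so 0.07319 GHz = 0.07319 * 1e+09 = 73190000 Hz. Combine: 0.09101 rad * 73190000 Hz = 6661021.9 rad/s. Result: 6661021.9 rad/s ≈ 6.661e+06 rad/s (4 s.f.).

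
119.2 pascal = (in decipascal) 119.2 pascal = 119.2 Pa. 1 decipascal = 0.1 Pa, so 119.2 Pa = 119.2 / 0.1 = 1192 decipascal. Final answer: 1192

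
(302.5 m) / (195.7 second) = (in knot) 302.5 m is already in m. 195.7 second = 195.7 s. Combine: 302.5 m / 195.7 s = 1.5457333 m/s. 1 knot = 0.51444444 m/s, so 1.5457333 m/s = 1.5457333 / 0.51444444 = 3.0046651 knot ≈ 3.005 knot (4 s.f.). Final answer: 3.005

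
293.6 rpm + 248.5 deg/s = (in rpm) 335. Check: 1 rpm = 0.10471976 rad/s, so 293.6 rpm = 293.6 * 0.10471976 = 30.74572 rad/s. 1 deg/s = 0.017453293 rad/s, so 248.5 deg/s = 248.5 * 0.017453293 = 4.3371432 rad/s. Sum: 30.74572 + 4.3371432 = 35.082863 rad/s. 1 rpm = 0.10471976 rad/s, so 35.082863 rad/s = 35.082863 / 0.10471976 = 335.01667 rpm ≈ 335 rpm (4 s.f.).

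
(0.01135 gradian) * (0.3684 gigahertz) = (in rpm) 6.272e+05. Check: 1 gradian = 0.015707963 rad, so 0.01135 gradian = 0.01135 * 0.015707963 = 0.00017828538 rad. 1 gigahertz = 1e+09 Hz, so 0.3684 gigahertz = 0.3684 * 1e+09 = 3.684e+08 Hz. Combine: 0.00017828538 rad * 3.684e+08 Hz = 65680.335 rad/s. 1 rpm = 0.10471976 rad/s, so 65680.335 rad/s = 65680.335 / 0.10471976 = 627201 rpm ≈ 6.272e+05 rpm (4 s.f.).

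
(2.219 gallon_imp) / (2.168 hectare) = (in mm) 0.0004653. Check: 1 gallon_imp = 0.00454609 m^3, so 2.219 gallon_imp = 2.219 * 0.00454609 = 0.010087774 m^3. 1 hectare = 10000 m^2, so 2.168 hectare = 2.168 * 10000 = 21680 m^2. Combine: 0.010087774 m^3 / 21680 m^2 = 4.6530322e-07 m. 1 mm = 0.001 m, so 4.6530322e-07 m = 4.6530322e-07 / 0.001 = 0.00046530322 mm ≈ 0.0004653 mm (4 s.f.).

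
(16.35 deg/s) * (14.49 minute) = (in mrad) 2.481e+05. Check: 1 deg/s = 0.017453293 rad/s, so 16.35 deg/s = 16.35 * 0.017453293 = 0.28536133 rad/s. 1 minute = 60 s, so 14.49 minute = 14.49 * 60 = 869.4 s. Combine: 0.28536133 rad/s * 869.4 s = 248.09314 rad. 1 mrad = 0.001 rad, so 248.09314 rad = 248.09314 / 0.001 = 248093.14 mrad ≈ 2.481e+05 mrad (4 s.f.).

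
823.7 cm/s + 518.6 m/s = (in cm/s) 5.268e+04. Check: 1 cm/s = 0.01 m/s, so 823.7 cm/s = 823.7 * 0.01 = 8.237 m/s. 518.6 m/s is already in m/s. Sum: 8.237 + 518.6 = 526.837 m/s. 1 cm/s = 0.01 m/s, so 526.837 m/s = 526.837 / 0.01 = 52683.7 cm/s ≈ 5.268e+04 cm/s (4 s.f.).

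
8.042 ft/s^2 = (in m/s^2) 1 ft/s^2 = 0.3048 m/s^2, so 8.042 ft/s^2 = 8.042 * 0.3048 = 2.4512016 m/s^2. Result: 2.4512016 m/s^2 ≈ 2.451 m/s^2 (4 s.f.). Final answer: 2.451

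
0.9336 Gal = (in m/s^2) 1 Gal = 0.01 m/s^2, so 0.9336 Gal = 0.9336 * 0.01 = 0.009336 m/s^2. Result: 0.009336 m/s^2. Final answer: 0.009336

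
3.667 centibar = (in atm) 1 centibar = 1000 Pa, so 3.667 centibar = 3.667 * 1000 = 3667 Pa. 1 atm = 101325 Pa, so 3667 Pa = 3667 / 101325 = 0.036190476 atm ≈ 0.03619 atm (4 s.f.). Final answer: 0.03619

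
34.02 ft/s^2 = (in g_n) 1 ft/s^2 = 0.3048 m/s^2, so 34.02 ft/s^2 = 34.02 * 0.3048 = 10.369296 m/s^2. 1 g_n = 9.80665 m/s^2, so 10.369296 m/s^2 = 10.369296 / 9.80665 = 1.0573739 g_n ≈ 1.057 g_n (4 s.f.). Final answer: 1.057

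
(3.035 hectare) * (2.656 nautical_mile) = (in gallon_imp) 1 hectare = 10000 m^2, so 3.035 hectare = 3.035 * 10000 = 30350 m^2. 1 nautical_mile = 1852 m, so 2.656 nautical_mile = 2.656 * 1852 = 4918.912 m. Combine: 30350 m^2 * 4918.912 m = 1.4928898e+08 m^3. 1 gallon_imp = 0.00454609 m^3, so 1.4928898e+08 m^3 = 1.4928898e+08 / 0.00454609 = 3.2838985e+10 gallon_imp ≈ 3.284e+10 gallon_imp (4 s.f.). Final answer: 3.284e+10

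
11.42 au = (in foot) 1 au = 1.4959787e+11 m, so 11.42 au = 11.42 * 1.4959787e+11 = 1.7084077e+12 m. 1 foot = 0.3048 m, so 1.7084077e+12 m = 1.7084077e+12 / 0.3048 = 5.6050121e+12 foot ≈ 5.605e+12 foot (4 s.f.). Final answer: 5.605e+12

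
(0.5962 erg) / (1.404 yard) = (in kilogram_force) 4.736e-09. Check: 1 erg = 1e-07 J, so 0.5962 erg = 0.5962 * 1e-07 = 5.962e-08 J. 1 yard = 0.9144 m, so 1.404 yard = 1.404 * 0.9144 = 1.2838176 m. Combine: 5.962e-08 J / 1.2838176 m = 4.6439619e-08 N. 1 kilogram_force = 9.80665 N, so 4.6439619e-08 N = 4.6439619e-08 / 9.80665 = 4.7355232e-09 kilogram_force ≈ 4.736e-09 kilogram_force (4 s.f.).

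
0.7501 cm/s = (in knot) 0.01458. Check: 1 cm/s = 0.01 m/s, so 0.7501 cm/s = 0.7501 * 0.01 = 0.007501 m/s. 1 knot = 0.51444444 m/s, so 0.007501 m/s = 0.007501 / 0.51444444 = 0.014580778 knot ≈ 0.01458 knot (4 s.f.).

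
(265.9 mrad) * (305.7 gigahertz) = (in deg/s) 1 mrad = 0.001 rad, so 265.9 mrad = 265.9 * 0.001 = 0.2659 rad. 1 gigahertz = 1e+09 Hz, so 305.7 gigahertz = 305.7 * 1e+09 = 3.057e+11 Hz. Combine: 0.2659 rad * 3.057e+11 Hz = 8.128563e+10 rad/s. 1 deg/s = 0.017453293 rad/s, so 8.128563e+10 rad/s = 8.128563e+10 / 0.017453293 = 4.6573235e+12 deg/s ≈ 4.657e+12 deg/s (4 s.f.). Final answer: 4.657e+12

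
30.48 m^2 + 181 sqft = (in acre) 30.48 m^2 is already in m^2. 1 sqft = 0.09290304 m^2, so 181 sqft = 181 * 0.09290304 = 16.81545 m^2. Sum: 30.48 + 16.81545 = 47.29545 m^2. 1 acre = 4046.8564 m^2, so 47.29545 m^2 = 47.29545 / 4046.8564 = 0.01168696 acre ≈ 0.01169 acre (4 s.f.). Final answer: 0.01169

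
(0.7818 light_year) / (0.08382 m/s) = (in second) 8.824e+16. Check: 1 light_year = 9.4607305e+15 m, so 0.7818 light_year = 0.7818 * 9.4607305e+15 = 7.3963991e+15 m. 0.08382 m/s is already in m/s. Combine: 7.3963991e+15 m / 0.08382 m/s = 8.8241459e+16 s. 8.8241459e+16 s = 8.8241459e+16 second ≈ 8.824e+16 second (4 s.f.).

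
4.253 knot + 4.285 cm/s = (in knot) 1 knot = 0.51444444 m/s, so 4.253 knot = 4.253 * 0.51444444 = 2.1879322 m/s. 1 cm/s = 0.01 m/s, so 4.285 cm/s = 4.285 * 0.01 = 0.04285 m/s. Sum: 2.1879322 + 0.04285 = 2.2307822 m/s. 1 knot = 0.51444444 m/s, so 2.2307822 m/s = 2.2307822 / 0.51444444 = 4.3362937 knot ≈ 4.336 knot (4 s.f.). Final answer: 4.336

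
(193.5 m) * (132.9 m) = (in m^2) 193.5 m is already in m. 132.9 m is already in m. Combine: 193.5 m * 132.9 m = 25716.15 m^2. Result: 25716.15 m^2 ≈ 2.572e+04 m^2 (4 s.f.). Final answer: 2.572e+04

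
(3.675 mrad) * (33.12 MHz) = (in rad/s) 1.217e+05. Check: 1 mrad = 0.001 rad, so 3.675 mrad = 3.675 * 0.001 = 0.003675 rad. 1 MHz = 1000000 Hz, so 33.12 MHz = 33.12 * 1000000 = 33120000 Hz. Combine: 0.003675 rad * 33120000 Hz = 121716 rad/s. Result: 121716 rad/s ≈ 1.217e+05 rad/s (4 s.f.).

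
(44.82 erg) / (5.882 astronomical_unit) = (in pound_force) 1 erg = 1e-07 J, so 44.82 erg = 44.82 * 1e-07 = 4.482e-06 J. 1 astronomical_unit = 1.4959787e+11 m, so 5.882 astronomical_unit = 5.882 * 1.4959787e+11 = 8.7993468e+11 m. Combine: 4.482e-06 J / 8.7993468e+11 m = 5.0935599e-18 N. 1 pound_force = 4.4482216 N, so 5.0935599e-18 N = 5.0935599e-18 / 4.4482216 = 1.1450778e-18 pound_force ≈ 1.145e-18 pound_force (4 s.f.). Final answer: 1.145e-18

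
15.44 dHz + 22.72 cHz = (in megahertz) 1 dHz = 0.1 Hz, so 15.44 dHz = 15.44 * 0.1 = 1.544 Hz. 1 cHz = 0.01 Hz, so 22.72 cHz = 22.72 * 0.01 = 0.2272 Hz. Sum: 1.544 + 0.2272 = 1.7712 Hz. 1 megahertz = 1000000 Hz, so 1.7712 Hz = 1.7712 / 1000000 = 1.7712e-06 megahertz ≈ 1.771e-06 megahertz (4 s.f.). Final answer: 1.771e-06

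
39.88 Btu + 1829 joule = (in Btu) 41.61. Check: 1 Btu = 1055.0559 J, so 39.88 Btu = 39.88 * 1055.0559 = 42075.627 J. 1829 joule = 1829 J. Sum: 42075.627 + 1829 = 43904.627 J. 1 Btu = 1055.0559 J, so 43904.627 J = 43904.627 / 1055.0559 = 41.613558 Btu ≈ 41.61 Btu (4 s.f.).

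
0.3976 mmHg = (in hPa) 1 mmHg = 133.32237 Pa, so 0.3976 mmHg = 0.3976 * 133.32237 = 53.008974 Pa. 1 hPa = 100 Pa, so 53.008974 Pa = 53.008974 / 100 = 0.53008974 hPa ≈ 0.5301 hPa (4 s.f.). Final answer: 0.5301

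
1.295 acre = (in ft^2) 1 acre = 4046.8564 m^2, so 1.295 acre = 1.295 * 4046.8564 = 5240.6791 m^2. 1 ft^2 = 0.09290304 m^2, so 5240.6791 m^2 = 5240.6791 / 0.09290304 = 56410.2 ft^2 ≈ 5.641e+04 ft^2 (4 s.f.). Final answer: 5.641e+04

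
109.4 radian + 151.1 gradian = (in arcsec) 109.4 radian = 109.4 rad. 1 gradian = 0.015707963 rad, so 151.1 gradian = 151.1 * 0.015707963 = 2.3734732 rad. Sum: 109.4 + 2.3734732 = 111.77347 rad. 1 arcsec = 4.8481368e-06 rad, so 111.77347 rad = 111.77347 / 4.8481368e-06 = 23054934 arcsec ≈ 2.305e+07 arcsec (4 s.f.). Final answer: 2.305e+07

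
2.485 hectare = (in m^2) 1 hectare = 10000 m^2, so 2.485 hectare = 2.485 * 10000 = 24850 m^2. Result: 24850 m^2 ≈ 2.485e+04 m^2 (4 s.f.). Final answer: 2.485e+04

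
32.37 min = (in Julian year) 1 min = 60 s, so 32.37 min = 32.37 * 60 = 1942.2 s. 1 Julian year = 31557600 s, so 1942.2 s = 1942.2 / 31557600 = 6.1544604e-05 Julian year ≈ 6.154e-05 Julian year (4 s.f.). Final answer: 6.154e-05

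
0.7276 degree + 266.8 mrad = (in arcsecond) 5.765e+04. Check: 1 degree = 0.017453293 rad, so 0.7276 degree = 0.7276 * 0.017453293 = 0.012699016 rad. 1 mrad = 0.001 rad, so 266.8 mrad = 266.8 * 0.001 = 0.2668 rad. Sum: 0.012699016 + 0.2668 = 0.27949902 rad. 1 arcsecond = 4.8481368e-06 rad, so 0.27949902 rad = 0.27949902 / 4.8481368e-06 = 57650.81 arcsecond ≈ 5.765e+04 arcsecond (4 s.f.).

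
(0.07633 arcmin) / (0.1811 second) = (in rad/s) 0.0001226. Check: 1 arcmin = 0.00029088821 rad, so 0.07633 arcmin = 0.07633 * 0.00029088821 = 2.2203497e-05 rad. 0.1811 second = 0.1811 s. Combine: 2.2203497e-05 rad / 0.1811 s = 0.00012260352 rad/s. Result: 0.00012260352 rad/s ≈ 0.0001226 rad/s (4 s.f.).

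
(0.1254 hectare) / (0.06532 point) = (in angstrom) 5.442e+17. Check: 1 hectare = 10000 m^2, so 0.1254 hectare = 0.1254 * 10000 = 1254 m^2. 1 point = 0.00035277778 m, so 0.06532 point = 0.06532 * 0.00035277778 = 2.3043444e-05 m. Combine: 1254 m^2 / 2.3043444e-05 m = 54418948 m. 1 angstrom = 1e-10 m, so 54418948 m = 54418948 / 1e-10 = 5.4418948e+17 angstrom ≈ 5.442e+17 angstrom (4 s.f.).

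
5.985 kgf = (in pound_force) 1 kgf = 9.80665 N, so 5.985 kgf = 5.985 * 9.80665 = 58.6928 N. 1 pound_force = 4.4482216 N, so 58.6928 N = 58.6928 / 4.4482216 = 13.194666 pound_force ≈ 13.19 pound_force (4 s.f.). Final answer: 13.19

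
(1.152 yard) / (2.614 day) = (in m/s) 1 yard = 0.9144 m, so 1.152 yard = 1.152 * 0.9144 = 1.0533888 m. 1 day = 86400 s, so 2.614 day = 2.614 * 86400 = 225849.6 s. Combine: 1.0533888 m / 225849.6 s = 4.6641163e-06 m/s. Result: 4.6641163e-06 m/s ≈ 4.664e-06 m/s (4 s.f.). Final answer: 4.664e-06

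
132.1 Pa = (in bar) 0.001321. Check: 1 bar = 100000 Pa, so 132.1 Pa = 132.1 / 100000 = 0.001321 bar.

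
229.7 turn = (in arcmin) 4.962e+06. Check: 1 turn = 6.2831853 rad, so 229.7 turn = 229.7 * 6.2831853 = 1443.2477 rad. 1 arcmin = 0.00029088821 rad, so 1443.2477 rad = 1443.2477 / 0.00029088821 = 4961520 arcmin ≈ 4.962e+06 arcmin (4 s.f.).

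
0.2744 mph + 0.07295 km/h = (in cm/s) 1 mph = 0.44704 m/s, so 0.2744 mph = 0.2744 * 0.44704 = 0.12266778 m/s. 1 km/h = 0.27777778 m/s, so 0.07295 km/h = 0.07295 * 0.27777778 = 0.020263889 m/s. Sum: 0.12266778 + 0.020263889 = 0.14293166 m/s. 1 cm/s = 0.01 m/s, so 0.14293166 m/s = 0.14293166 / 0.01 = 14.293166 cm/s ≈ 14.29 cm/s (4 s.f.). Final answer: 14.29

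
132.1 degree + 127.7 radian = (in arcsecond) 1 degree = 0.017453293 rad, so 132.1 degree = 132.1 * 0.017453293 = 2.3055799 rad. 127.7 radian = 127.7 rad. Sum: 2.3055799 + 127.7 = 130.00558 rad. 1 arcsecond = 4.8481368e-06 rad, so 130.00558 rad = 130.00558 / 4.8481368e-06 = 26815576 arcsecond ≈ 2.682e+07 arcsecond (4 s.f.). Final answer: 2.682e+07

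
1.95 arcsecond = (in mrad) 1 arcsecond = 4.8481368e-06 rad, so 1.95 arcsecond = 1.95 * 4.8481368e-06 = 9.4538668e-06 rad. 1 mrad = 0.001 rad, so 9.4538668e-06 rad = 9.4538668e-06 / 0.001 = 0.0094538668 mrad ≈ 0.009454 mrad (4 s.f.). Final answer: 0.009454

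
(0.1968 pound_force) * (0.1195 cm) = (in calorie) 0.00025. Check: 1 pound_force = 4.4482216 N, so 0.1968 pound_force = 0.1968 * 4.4482216 = 0.87541001 N. 1 cm = 0.01 m, so 0.1195 cm = 0.1195 * 0.01 = 0.001195 m. Combine: 0.87541001 N * 0.001195 m = 0.001046115 J. 1 calorie = 4.184 J, so 0.001046115 J = 0.001046115 / 4.184 = 0.00025002748 calorie ≈ 0.00025 calorie (4 s.f.).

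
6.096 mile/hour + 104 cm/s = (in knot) 7.319. Check: 1 mile/hour = 0.44704 m/s, so 6.096 mile/hour = 6.096 * 0.44704 = 2.7251558 m/s. 1 cm/s = 0.01 m/s, so 104 cm/s = 104 * 0.01 = 1.04 m/s. Sum: 2.7251558 + 1.04 = 3.7651558 m/s. 1 knot = 0.51444444 m/s, so 3.7651558 m/s = 3.7651558 / 0.51444444 = 7.3188774 knot ≈ 7.319 knot (4 s.f.).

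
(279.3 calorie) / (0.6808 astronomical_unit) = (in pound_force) 2.579e-09. Check: 1 calorie = 4.184 J, so 279.3 calorie = 279.3 * 4.184 = 1168.5912 J. 1 astronomical_unit = 1.4959787e+11 m, so 0.6808 astronomical_unit = 0.6808 * 1.4959787e+11 = 1.0184623e+11 m. Combine: 1168.5912 J / 1.0184623e+11 m = 1.1474074e-08 N. 1 pound_force = 4.4482216 N, so 1.1474074e-08 N = 1.1474074e-08 / 4.4482216 = 2.5794745e-09 pound_force ≈ 2.579e-09 pound_force (4 s.f.).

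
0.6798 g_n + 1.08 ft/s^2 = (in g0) 1 g_n = 9.80665 m/s^2, so 0.6798 g_n = 0.6798 * 9.80665 = 6.6665607 m/s^2. 1 ft/s^2 = 0.3048 m/s^2, so 1.08 ft/s^2 = 1.08 * 0.3048 = 0.329184 m/s^2. Sum: 6.6665607 + 0.329184 = 6.9957447 m/s^2. 1 g0 = 9.80665 m/s^2, so 6.9957447 m/s^2 = 6.9957447 / 9.80665 = 0.71336743 g0 ≈ 0.7134 g0 (4 s.f.). Final answer: 0.7134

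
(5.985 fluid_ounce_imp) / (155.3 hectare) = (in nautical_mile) 5.912e-14. Check: 1 fluid_ounce_imp = 2.8413063e-05 m^3, so 5.985 fluid_ounce_imp = 5.985 * 2.8413063e-05 = 0.00017005218 m^3. 1 hectare = 10000 m^2, so 155.3 hectare = 155.3 * 10000 = 1553000 m^2. Combine: 0.00017005218 m^3 / 1553000 m^2 = 1.0949915e-10 m. 1 nautical_mile = 1852 m, so 1.0949915e-10 m = 1.0949915e-10 / 1852 = 5.9124811e-14 nautical_mile ≈ 5.912e-14 nautical_mile (4 s.f.).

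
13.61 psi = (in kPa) 1 psi = 6894.7573 Pa, so 13.61 psi = 13.61 * 6894.7573 = 93837.647 Pa. 1 kPa = 1000 Pa, so 93837.647 Pa = 93837.647 / 1000 = 93.837647 kPa ≈ 93.84 kPa (4 s.f.). Final answer: 93.84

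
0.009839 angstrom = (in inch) 3.874e-11. Check: 1 angstrom = 1e-10 m, so 0.009839 angstrom = 0.009839 * 1e-10 = 9.839e-13 m. 1 inch = 0.0254 m, so 9.839e-13 m = 9.839e-13 / 0.0254 = 3.873622e-11 inch ≈ 3.874e-11 inch (4 s.f.).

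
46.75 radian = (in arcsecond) 9.643e+06. Check: 46.75 radian = 46.75 rad. 1 arcsecond = 4.8481368e-06 rad, so 46.75 rad = 46.75 / 4.8481368e-06 = 9642879.7 arcsecond ≈ 9.643e+06 arcsecond (4 s.f.).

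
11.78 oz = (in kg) 0.334. Check: 1 oz = 0.028349523 kg, so 11.78 oz = 11.78 * 0.028349523 = 0.33395738 kg. Result: 0.33395738 kg ≈ 0.334 kg (4 s.f.).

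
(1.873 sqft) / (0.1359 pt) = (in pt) 1 sqft = 0.09290304 m^2, so 1.873 sqft = 1.873 * 0.09290304 = 0.17400739 m^2. 1 pt = 0.00035277778 m, so 0.1359 pt = 0.1359 * 0.00035277778 = 4.79425e-05 m. Combine: 0.17400739 m^2 / 4.79425e-05 m = 3629.5019 m. 1 pt = 0.00035277778 m, so 3629.5019 m = 3629.5019 / 0.00035277778 = 10288352 pt ≈ 1.029e+07 pt (4 s.f.). Final answer: 1.029e+07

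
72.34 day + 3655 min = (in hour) 1797. Check: 1 day = 86400 s, so 72.34 day = 72.34 * 86400 = 6250176 s. 1 min = 60 s, so 3655 min = 3655 * 60 = 219300 s. Sum: 6250176 + 219300 = 6469476 s. 1 hour = 3600 s, so 6469476 s = 6469476 / 3600 = 1797.0767 hour ≈ 1797 hour (4 s.f.).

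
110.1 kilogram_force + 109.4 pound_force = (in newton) 1566. Check: 1 kilogram_force = 9.80665 N, so 110.1 kilogram_force = 110.1 * 9.80665 = 1079.7122 N. 1 pound_force = 4.4482216 N, so 109.4 pound_force = 109.4 * 4.4482216 = 486.63544 N. Sum: 1079.7122 + 486.63544 = 1566.3476 N. 1566.3476 N = 1566.3476 newton ≈ 1566 newton (4 s.f.).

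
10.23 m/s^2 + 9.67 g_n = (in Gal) 10.23 m/s^2 is already in m/s^2. 1 g_n = 9.80665 m/s^2, so 9.67 g_n = 9.67 * 9.80665 = 94.830305 m/s^2. Sum: 10.23 + 94.830305 = 105.06031 m/s^2. 1 Gal = 0.01 m/s^2, so 105.06031 m/s^2 = 105.06031 / 0.01 = 10506.031 Gal ≈ 1.051e+04 Gal (4 s.f.). Final answer: 1.051e+04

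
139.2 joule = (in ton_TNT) 3.327e-08. Check: 139.2 joule = 139.2 J. 1 ton_TNT = 4.184e+09 J, so 139.2 J = 139.2 / 4.184e+09 = 3.3269598e-08 ton_TNT ≈ 3.327e-08 ton_TNT (4 s.f.).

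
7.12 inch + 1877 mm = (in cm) 205.8. Check: 1 inch = 0.0254 m, so 7.12 inch = 7.12 * 0.0254 = 0.180848 m. 1 mm = 0.001 m, so 1877 mm = 1877 * 0.001 = 1.877 m. Sum: 0.180848 + 1.877 = 2.057848 m. 1 cm = 0.01 m, so 2.057848 m = 2.057848 / 0.01 = 205.7848 cm ≈ 205.8 cm (4 s.f.).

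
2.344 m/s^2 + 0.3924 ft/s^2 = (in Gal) 246.4. Check: 2.344 m/s^2 is already in m/s^2. 1 ft/s^2 = 0.3048 m/s^2, so 0.3924 ft/s^2 = 0.3924 * 0.3048 = 0.11960352 m/s^2. Sum: 2.344 + 0.11960352 = 2.4636035 m/s^2. 1 Gal = 0.01 m/s^2, so 2.4636035 m/s^2 = 2.4636035 / 0.01 = 246.36035 Gal ≈ 246.4 Gal (4 s.f.).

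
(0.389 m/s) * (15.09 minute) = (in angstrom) 0.389 m/s is already in m/s. 1 minute = 60 s, so 15.09 minute = 15.09 * 60 = 905.4 s. Combine: 0.389 m/s * 905.4 s = 352.2006 m. 1 angstrom = 1e-10 m, so 352.2006 m = 352.2006 / 1e-10 = 3.522006e+12 angstrom ≈ 3.522e+12 angstrom (4 s.f.). Final answer: 3.522e+12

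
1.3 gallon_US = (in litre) 4.921. Check: 1 gallon_US = 0.0037854118 m^3, so 1.3 gallon_US = 1.3 * 0.0037854118 = 0.0049210353 m^3. 1 litre = 0.001 m^3, so 0.0049210353 m^3 = 0.0049210353 / 0.001 = 4.9210353 litre ≈ 4.921 litre (4 s.f.).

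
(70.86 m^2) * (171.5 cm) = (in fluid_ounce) 70.86 m^2 is already in m^2. 1 cm = 0.01 m, so 171.5 cm = 171.5 * 0.01 = 1.715 m. Combine: 70.86 m^2 * 1.715 m = 121.5249 m^3. 1 fluid_ounce = 2.957353e-05 m^3, so 121.5249 m^3 = 121.5249 / 2.957353e-05 = 4109245.7 fluid_ounce ≈ 4.109e+06 fluid_ounce (4 s.f.). Final answer: 4.109e+06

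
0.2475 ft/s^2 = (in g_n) 0.007693. Check: 1 ft/s^2 = 0.3048 m/s^2, so 0.2475 ft/s^2 = 0.2475 * 0.3048 = 0.075438 m/s^2. 1 g_n = 9.80665 m/s^2, so 0.075438 m/s^2 = 0.075438 / 9.80665 = 0.0076925352 g_n ≈ 0.007693 g_n (4 s.f.).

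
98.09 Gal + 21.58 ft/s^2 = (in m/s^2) 7.558. Check: 1 Gal = 0.01 m/s^2, so 98.09 Gal = 98.09 * 0.01 = 0.9809 m/s^2. 1 ft/s^2 = 0.3048 m/s^2, so 21.58 ft/s^2 = 21.58 * 0.3048 = 6.577584 m/s^2. Sum: 0.9809 + 6.577584 = 7.558484 m/s^2. Result: 7.558484 m/s^2 ≈ 7.558 m/s^2 (4 s.f.).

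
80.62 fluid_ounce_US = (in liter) 1 fluid_ounce_US = 2.957353e-05 m^3, so 80.62 fluid_ounce_US = 80.62 * 2.957353e-05 = 0.002384218 m^3. 1 liter = 0.001 m^3, so 0.002384218 m^3 = 0.002384218 / 0.001 = 2.384218 liter ≈ 2.384 liter (4 s.f.). Final answer: 2.384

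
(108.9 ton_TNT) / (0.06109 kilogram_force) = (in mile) 4.726e+08. Check: 1 ton_TNT = 4.184e+09 J, so 108.9 ton_TNT = 108.9 * 4.184e+09 = 4.556376e+11 J. 1 kilogram_force = 9.80665 N, so 0.06109 kilogram_force = 0.06109 * 9.80665 = 0.59908825 N. Combine: 4.556376e+11 J / 0.59908825 N = 7.6055172e+11 m. 1 mile = 1609.344 m, so 7.6055172e+11 m = 7.6055172e+11 / 1609.344 = 4.7258493e+08 mile ≈ 4.726e+08 mile (4 s.f.).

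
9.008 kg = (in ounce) 1 ounce = 0.028349523 kg, so 9.008 kg = 9.008 / 0.028349523 = 317.74785 ounce ≈ 317.7 ounce (4 s.f.). Final answer: 317.7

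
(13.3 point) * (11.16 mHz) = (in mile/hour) 1 point = 0.00035277778 m, so 13.3 point = 13.3 * 0.00035277778 = 0.0046919444 m. 1 mHz = 0.001 Hz, so 11.16 mHz = 11.16 * 0.001 = 0.01116 Hz. Combine: 0.0046919444 m * 0.01116 Hz = 5.23621e-05 m/s. 1 mile/hour = 0.44704 m/s, so 5.23621e-05 m/s = 5.23621e-05 / 0.44704 = 0.00011713068 mile/hour ≈ 0.0001171 mile/hour (4 s.f.). Final answer: 0.0001171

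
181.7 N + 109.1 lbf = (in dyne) 181.7 N is already in N. 1 lbf = 4.4482216 N, so 109.1 lbf = 109.1 * 4.4482216 = 485.30098 N. Sum: 181.7 + 485.30098 = 667.00098 N. 1 dyne = 1e-05 N, so 667.00098 N = 667.00098 / 1e-05 = 66700098 dyne ≈ 6.67e+07 dyne (4 s.f.). Final answer: 6.67e+07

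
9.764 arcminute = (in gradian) 0.1808. Check: 1 arcminute = 0.00029088821 rad, so 9.764 arcminute = 9.764 * 0.00029088821 = 0.0028402325 rad. 1 gradian = 0.015707963 rad, so 0.0028402325 rad = 0.0028402325 / 0.015707963 = 0.18081481 gradian ≈ 0.1808 gradian (4 s.f.).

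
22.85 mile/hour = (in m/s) 10.21. Check: 1 mile/hour = 0.44704 m/s, so 22.85 mile/hour = 22.85 * 0.44704 = 10.214864 m/s. Result: 10.214864 m/s ≈ 10.21 m/s (4 s.f.).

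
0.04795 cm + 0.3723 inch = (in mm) 1 cm = 0.01 m, so 0.04795 cm = 0.04795 * 0.01 = 0.0004795 m. 1 inch = 0.0254 m, so 0.3723 inch = 0.3723 * 0.0254 = 0.00945642 m. Sum: 0.0004795 + 0.00945642 = 0.00993592 m. 1 mm = 0.001 m, so 0.00993592 m = 0.00993592 / 0.001 = 9.93592 mm ≈ 9.936 mm (4 s.f.). Final answer: 9.936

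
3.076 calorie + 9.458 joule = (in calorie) 5.337. Check: 1 calorie = 4.184 J, so 3.076 calorie = 3.076 * 4.184 = 12.869984 J. 9.458 joule = 9.458 J. Sum: 12.869984 + 9.458 = 22.327984 J. 1 calorie = 4.184 J, so 22.327984 J = 22.327984 / 4.184 = 5.3365163 calorie ≈ 5.337 calorie (4 s.f.).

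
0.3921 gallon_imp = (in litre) 1 gallon_imp = 0.00454609 m^3, so 0.3921 gallon_imp = 0.3921 * 0.00454609 = 0.0017825219 m^3. 1 litre = 0.001 m^3, so 0.0017825219 m^3 = 0.0017825219 / 0.001 = 1.7825219 litre ≈ 1.783 litre (4 s.f.). Final answer: 1.783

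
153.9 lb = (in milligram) 6.981e+07. Check: 1 lb = 0.45359237 kg, so 153.9 lb = 153.9 * 0.45359237 = 69.807866 kg. 1 milligram = 1e-06 kg, so 69.807866 kg = 69.807866 / 1e-06 = 69807866 milligram ≈ 6.981e+07 milligram (4 s.f.).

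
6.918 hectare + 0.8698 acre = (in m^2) 7.27e+04. Check: 1 hectare = 10000 m^2, so 6.918 hectare = 6.918 * 10000 = 69180 m^2. 1 acre = 4046.8564 m^2, so 0.8698 acre = 0.8698 * 4046.8564 = 3519.9557 m^2. Sum: 69180 + 3519.9557 = 72699.956 m^2. Result: 72699.956 m^2 ≈ 7.27e+04 m^2 (4 s.f.).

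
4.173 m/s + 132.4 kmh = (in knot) 79.6. Check: 4.173 m/s is already in m/s. 1 kmh = 0.27777778 m/s, so 132.4 kmh = 132.4 * 0.27777778 = 36.777778 m/s. Sum: 4.173 + 36.777778 = 40.950778 m/s. 1 knot = 0.51444444 m/s, so 40.950778 m/s = 40.950778 / 0.51444444 = 79.601944 knot ≈ 79.6 knot (4 s.f.).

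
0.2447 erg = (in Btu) 1 erg = 1e-07 J, so 0.2447 erg = 0.2447 * 1e-07 = 2.447e-08 J. 1 Btu = 1055.0559 J, so 2.447e-08 J = 2.447e-08 / 1055.0559 = 2.3193085e-11 Btu ≈ 2.319e-11 Btu (4 s.f.). Final answer: 2.319e-11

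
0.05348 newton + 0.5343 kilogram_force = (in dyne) 5.293e+05. Check: 0.05348 newton = 0.05348 N. 1 kilogram_force = 9.80665 N, so 0.5343 kilogram_force = 0.5343 * 9.80665 = 5.2396931 N. Sum: 0.05348 + 5.2396931 = 5.2931731 N. 1 dyne = 1e-05 N, so 5.2931731 N = 5.2931731 / 1e-05 = 529317.31 dyne ≈ 5.293e+05 dyne (4 s.f.).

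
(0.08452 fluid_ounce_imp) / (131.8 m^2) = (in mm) 1 fluid_ounce_imp = 2.8413063e-05 m^3, so 0.08452 fluid_ounce_imp = 0.08452 * 2.8413063e-05 = 2.401472e-06 m^3. 131.8 m^2 is already in m^2. Combine: 2.401472e-06 m^3 / 131.8 m^2 = 1.8220577e-08 m. 1 mm = 0.001 m, so 1.8220577e-08 m = 1.8220577e-08 / 0.001 = 1.8220577e-05 mm ≈ 1.822e-05 mm (4 s.f.). Final answer: 1.822e-05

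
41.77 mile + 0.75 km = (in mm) 1 mile = 1609.344 m, so 41.77 mile = 41.77 * 1609.344 = 67222.299 m. 1 km = 1000 m, so 0.75 km = 0.75 * 1000 = 750 m. Sum: 67222.299 + 750 = 67972.299 m. 1 mm = 0.001 m, so 67972.299 m = 67972.299 / 0.001 = 67972299 mm ≈ 6.797e+07 mm (4 s.f.). Final answer: 6.797e+07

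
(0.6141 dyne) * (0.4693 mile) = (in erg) 4.638e+04. Check: 1 dyne = 1e-05 N, so 0.6141 dyne = 0.6141 * 1e-05 = 6.141e-06 N. 1 mile = 1609.344 m, so 0.4693 mile = 0.4693 * 1609.344 = 755.26514 m. Combine: 6.141e-06 N * 755.26514 m = 0.0046380832 J. 1 erg = 1e-07 J, so 0.0046380832 J = 0.0046380832 / 1e-07 = 46380.832 erg ≈ 4.638e+04 erg (4 s.f.).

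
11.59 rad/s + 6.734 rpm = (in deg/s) 704.5. Check: 11.59 rad/s is already in rad/s. 1 rpm = 0.10471976 rad/s, so 6.734 rpm = 6.734 * 0.10471976 = 0.70518283 rad/s. Sum: 11.59 + 0.70518283 = 12.295183 rad/s. 1 deg/s = 0.017453293 rad/s, so 12.295183 rad/s = 12.295183 / 0.017453293 = 704.46208 deg/s ≈ 704.5 deg/s (4 s.f.).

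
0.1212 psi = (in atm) 0.008247. Check: 1 psi = 6894.7573 Pa, so 0.1212 psi = 0.1212 * 6894.7573 = 835.64458 Pa. 1 atm = 101325 Pa, so 835.64458 Pa = 835.64458 / 101325 = 0.0082471708 atm ≈ 0.008247 atm (4 s.f.).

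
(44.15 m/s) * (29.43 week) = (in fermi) 7.858e+23. Check: 44.15 m/s is already in m/s. 1 week = 604800 s, so 29.43 week = 29.43 * 604800 = 17799264 s. Combine: 44.15 m/s * 17799264 s = 7.8583751e+08 m. 1 fermi = 1e-15 m, so 7.8583751e+08 m = 7.8583751e+08 / 1e-15 = 7.8583751e+23 fermi ≈ 7.858e+23 fermi (4 s.f.).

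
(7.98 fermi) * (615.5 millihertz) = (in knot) 1 fermi = 1e-15 m, so 7.98 fermi = 7.98 * 1e-15 = 7.98e-15 m. 1 millihertz = 0.001 Hz, so 615.5 millihertz = 615.5 * 0.001 = 0.6155 Hz. Combine: 7.98e-15 m * 0.6155 Hz = 4.91169e-15 m/s. 1 knot = 0.51444444 m/s, so 4.91169e-15 m/s = 4.91169e-15 / 0.51444444 = 9.5475616e-15 knot ≈ 9.548e-15 knot (4 s.f.). Final answer: 9.548e-15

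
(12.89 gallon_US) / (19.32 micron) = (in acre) 1 gallon_US = 0.0037854118 m^3, so 12.89 gallon_US = 12.89 * 0.0037854118 = 0.048793958 m^3. 1 micron = 1e-06 m, so 19.32 micron = 19.32 * 1e-06 = 1.932e-05 m. Combine: 0.048793958 m^3 / 1.932e-05 m = 2525.5672 m^2. 1 acre = 4046.8564 m^2, so 2525.5672 m^2 = 2525.5672 / 4046.8564 = 0.62408124 acre ≈ 0.6241 acre (4 s.f.). Final answer: 0.6241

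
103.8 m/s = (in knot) 1 knot = 0.51444444 m/s, so 103.8 m/s = 103.8 / 0.51444444 = 201.77106 knot ≈ 201.8 knot (4 s.f.). Final answer: 201.8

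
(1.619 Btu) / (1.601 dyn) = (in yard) 1.167e+08. Check: 1 Btu = 1055.0559 J, so 1.619 Btu = 1.619 * 1055.0559 = 1708.1354 J. 1 dyn = 1e-05 N, so 1.601 dyn = 1.601 * 1e-05 = 1.601e-05 N. Combine: 1708.1354 J / 1.601e-05 N = 1.0669178e+08 m. 1 yard = 0.9144 m, so 1.0669178e+08 m = 1.0669178e+08 / 0.9144 = 1.1667955e+08 yard ≈ 1.167e+08 yard (4 s.f.).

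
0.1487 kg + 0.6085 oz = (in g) 0.1487 kg is already in kg. 1 oz = 0.028349523 kg, so 0.6085 oz = 0.6085 * 0.028349523 = 0.017250685 kg. Sum: 0.1487 + 0.017250685 = 0.16595068 kg. 1 g = 0.001 kg, so 0.16595068 kg = 0.16595068 / 0.001 = 165.95068 g ≈ 166 g (4 s.f.). Final answer: 166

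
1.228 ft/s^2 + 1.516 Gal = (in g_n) 1 ft/s^2 = 0.3048 m/s^2, so 1.228 ft/s^2 = 1.228 * 0.3048 = 0.3742944 m/s^2. 1 Gal = 0.01 m/s^2, so 1.516 Gal = 1.516 * 0.01 = 0.01516 m/s^2. Sum: 0.3742944 + 0.01516 = 0.3894544 m/s^2. 1 g_n = 9.80665 m/s^2, so 0.3894544 m/s^2 = 0.3894544 / 9.80665 = 0.039713297 g_n ≈ 0.03971 g_n (4 s.f.). Final answer: 0.03971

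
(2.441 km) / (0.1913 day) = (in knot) 0.2871. Check: 1 km = 1000 m, so 2.441 km = 2.441 * 1000 = 2441 m. 1 day = 86400 s, so 0.1913 day = 0.1913 * 86400 = 16528.32 s. Combine: 2441 m / 16528.32 s = 0.14768591 m/s. 1 knot = 0.51444444 m/s, so 0.14768591 m/s = 0.14768591 / 0.51444444 = 0.28707845 knot ≈ 0.2871 knot (4 s.f.).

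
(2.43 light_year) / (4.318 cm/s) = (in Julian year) 1 light_year = 9.4607305e+15 m, so 2.43 light_year = 2.43 * 9.4607305e+15 = 2.2989575e+16 m. 1 cm/s = 0.01 m/s, so 4.318 cm/s = 4.318 * 0.01 = 0.04318 m/s. Combine: 2.2989575e+16 m / 0.04318 m/s = 5.3241258e+17 s. 1 Julian year = 31557600 s, so 5.3241258e+17 s = 5.3241258e+17 / 31557600 = 1.6871136e+10 Julian year ≈ 1.687e+10 Julian year (4 s.f.). Final answer: 1.687e+10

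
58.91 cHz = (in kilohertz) 0.0005891. Check: 1 cHz = 0.01 Hz, so 58.91 cHz = 58.91 * 0.01 = 0.5891 Hz. 1 kilohertz = 1000 Hz, so 0.5891 Hz = 0.5891 / 1000 = 0.0005891 kilohertz.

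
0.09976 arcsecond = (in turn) 7.698e-08. Check: 1 arcsecond = 4.8481368e-06 rad, so 0.09976 arcsecond = 0.09976 * 4.8481368e-06 = 4.8365013e-07 rad. 1 turn = 6.2831853 rad, so 4.8365013e-07 rad = 4.8365013e-07 / 6.2831853 = 7.6975309e-08 turn ≈ 7.698e-08 turn (4 s.f.).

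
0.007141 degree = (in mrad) 1 degree = 0.017453293 rad, so 0.007141 degree = 0.007141 * 0.017453293 = 0.00012463396 rad. 1 mrad = 0.001 rad, so 0.00012463396 rad = 0.00012463396 / 0.001 = 0.12463396 mrad ≈ 0.1246 mrad (4 s.f.). Final answer: 0.1246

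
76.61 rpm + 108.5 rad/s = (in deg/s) 1 rpm = 0.10471976 rad/s, so 76.61 rpm = 76.61 * 0.10471976 = 8.0225804 rad/s. 108.5 rad/s is already in rad/s. Sum: 8.0225804 + 108.5 = 116.52258 rad/s. 1 deg/s = 0.017453293 rad/s, so 116.52258 rad/s = 116.52258 / 0.017453293 = 6676.2521 deg/s ≈ 6676 deg/s (4 s.f.). Final answer: 6676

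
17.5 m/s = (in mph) 39.15. Check: 1 mph = 0.44704 m/s, so 17.5 m/s = 17.5 / 0.44704 = 39.146385 mph ≈ 39.15 mph (4 s.f.).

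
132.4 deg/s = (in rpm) 1 deg/s = 0.017453293 rad/s, so 132.4 deg/s = 132.4 * 0.017453293 = 2.3108159 rad/s. 1 rpm = 0.10471976 rad/s, so 2.3108159 rad/s = 2.3108159 / 0.10471976 = 22.066667 rpm ≈ 22.07 rpm (4 s.f.). Final answer: 22.07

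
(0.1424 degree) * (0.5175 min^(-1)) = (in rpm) 1 degree = 0.017453293 rad, so 0.1424 degree = 0.1424 * 0.017453293 = 0.0024853489 rad. 1 min^(-1) = 0.016666667 Hz, so 0.5175 min^(-1) = 0.5175 * 0.016666667 = 0.008625 Hz. Combine: 0.0024853489 rad * 0.008625 Hz = 2.1436134e-05 rad/s. 1 rpm = 0.10471976 rad/s, so 2.1436134e-05 rad/s = 2.1436134e-05 / 0.10471976 = 0.0002047 rpm. Final answer: 0.0002047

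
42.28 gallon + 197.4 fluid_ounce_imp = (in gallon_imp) 36.44. Check: 1 gallon = 0.0037854118 m^3, so 42.28 gallon = 42.28 * 0.0037854118 = 0.16004721 m^3. 1 fluid_ounce_imp = 2.8413063e-05 m^3, so 197.4 fluid_ounce_imp = 197.4 * 2.8413063e-05 = 0.0056087385 m^3. Sum: 0.16004721 + 0.0056087385 = 0.16565595 m^3. 1 gallon_imp = 0.00454609 m^3, so 0.16565595 m^3 = 0.16565595 / 0.00454609 = 36.439215 gallon_imp ≈ 36.44 gallon_imp (4 s.f.).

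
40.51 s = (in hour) 0.01125. Check: 1 hour = 3600 s, so 40.51 s = 40.51 / 3600 = 0.011252778 hour ≈ 0.01125 hour (4 s.f.).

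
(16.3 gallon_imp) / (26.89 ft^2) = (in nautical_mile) 1.602e-05. Check: 1 gallon_imp = 0.00454609 m^3, so 16.3 gallon_imp = 16.3 * 0.00454609 = 0.074101267 m^3. 1 ft^2 = 0.09290304 m^2, so 26.89 ft^2 = 26.89 * 0.09290304 = 2.4981627 m^2. Combine: 0.074101267 m^3 / 2.4981627 m^2 = 0.029662306 m. 1 nautical_mile = 1852 m, so 0.029662306 m = 0.029662306 / 1852 = 1.6016364e-05 nautical_mile ≈ 1.602e-05 nautical_mile (4 s.f.).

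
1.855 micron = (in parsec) 1 micron = 1e-06 m, so 1.855 micron = 1.855 * 1e-06 = 1.855e-06 m. 1 parsec = 3.0856776e+16 m, so 1.855e-06 m = 1.855e-06 / 3.0856776e+16 = 6.0116456e-23 parsec ≈ 6.012e-23 parsec (4 s.f.). Final answer: 6.012e-23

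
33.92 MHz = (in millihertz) 3.392e+10. Check: 1 MHz = 1000000 Hz, so 33.92 MHz = 33.92 * 1000000 = 33920000 Hz. 1 millihertz = 0.001 Hz, so 33920000 Hz = 33920000 / 0.001 = 3.392e+10 millihertz.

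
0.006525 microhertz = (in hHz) 6.525e-11. Check: 1 microhertz = 1e-06 Hz, so 0.006525 microhertz = 0.006525 * 1e-06 = 6.525e-09 Hz. 1 hHz = 100 Hz, so 6.525e-09 Hz = 6.525e-09 / 100 = 6.525e-11 hHz.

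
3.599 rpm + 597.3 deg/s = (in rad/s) 1 rpm = 0.10471976 rad/s, so 3.599 rpm = 3.599 * 0.10471976 = 0.3768864 rad/s. 1 deg/s = 0.017453293 rad/s, so 597.3 deg/s = 597.3 * 0.017453293 = 10.424852 rad/s. Sum: 0.3768864 + 10.424852 = 10.801738 rad/s. Result: 10.801738 rad/s ≈ 10.8 rad/s (4 s.f.). Final answer: 10.8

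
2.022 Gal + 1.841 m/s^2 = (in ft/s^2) 1 Gal = 0.01 m/s^2, so 2.022 Gal = 2.022 * 0.01 = 0.02022 m/s^2. 1.841 m/s^2 is already in m/s^2. Sum: 0.02022 + 1.841 = 1.86122 m/s^2. 1 ft/s^2 = 0.3048 m/s^2, so 1.86122 m/s^2 = 1.86122 / 0.3048 = 6.1063648 ft/s^2 ≈ 6.106 ft/s^2 (4 s.f.). Final answer: 6.106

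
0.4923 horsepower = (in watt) 1 horsepower = 745.69987 W, so 0.4923 horsepower = 0.4923 * 745.69987 = 367.10805 W. 367.10805 W = 367.10805 watt ≈ 367.1 watt (4 s.f.). Final answer: 367.1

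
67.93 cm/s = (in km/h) 1 cm/s = 0.01 m/s, so 67.93 cm/s = 67.93 * 0.01 = 0.6793 m/s. 1 km/h = 0.27777778 m/s, so 0.6793 m/s = 0.6793 / 0.27777778 = 2.44548 km/h ≈ 2.445 km/h (4 s.f.). Final answer: 2.445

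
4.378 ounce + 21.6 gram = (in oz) 5.14. Check: 1 ounce = 0.028349523 kg, so 4.378 ounce = 4.378 * 0.028349523 = 0.12411421 kg. 1 gram = 0.001 kg, so 21.6 gram = 21.6 * 0.001 = 0.0216 kg. Sum: 0.12411421 + 0.0216 = 0.14571421 kg. 1 oz = 0.028349523 kg, so 0.14571421 kg = 0.14571421 / 0.028349523 = 5.1399176 oz ≈ 5.14 oz (4 s.f.).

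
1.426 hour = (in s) 1 hour = 3600 s, so 1.426 hour = 1.426 * 3600 = 5133.6 s. Result: 5133.6 s ≈ 5134 s (4 s.f.). Final answer: 5134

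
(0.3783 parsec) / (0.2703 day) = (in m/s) 4.998e+11. Check: 1 parsec = 3.0856776e+16 m, so 0.3783 parsec = 0.3783 * 3.0856776e+16 = 1.1673118e+16 m. 1 day = 86400 s, so 0.2703 day = 0.2703 * 86400 = 23353.92 s. Combine: 1.1673118e+16 m / 23353.92 s = 4.998355e+11 m/s. Result: 4.998355e+11 m/s ≈ 4.998e+11 m/s (4 s.f.).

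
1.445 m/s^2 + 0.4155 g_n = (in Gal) 1.445 m/s^2 is already in m/s^2. 1 g_n = 9.80665 m/s^2, so 0.4155 g_n = 0.4155 * 9.80665 = 4.0746631 m/s^2. Sum: 1.445 + 4.0746631 = 5.5196631 m/s^2. 1 Gal = 0.01 m/s^2, so 5.5196631 m/s^2 = 5.5196631 / 0.01 = 551.96631 Gal ≈ 552 Gal (4 s.f.). Final answer: 552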